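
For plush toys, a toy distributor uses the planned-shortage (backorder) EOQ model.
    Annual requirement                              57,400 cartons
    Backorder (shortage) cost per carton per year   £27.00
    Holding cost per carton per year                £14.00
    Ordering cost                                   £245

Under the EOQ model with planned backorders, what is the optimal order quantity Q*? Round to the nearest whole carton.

1,747 cartons

Q* = √(2DS/H) · √((H + b)/b)
   = √(2 × 57,400 × 245 / 14) · √((14 + 27) / 27)
   = 1,417.392 × 1.2323 ≈ 1,746.63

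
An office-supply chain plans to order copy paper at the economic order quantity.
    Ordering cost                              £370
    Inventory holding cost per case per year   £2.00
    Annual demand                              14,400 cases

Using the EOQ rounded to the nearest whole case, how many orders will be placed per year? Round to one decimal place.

6.2 orders per year

EOQ = √(2DS/H) = √(2 × 14,400 × 370 / 2)
    = √(5,328,000.00) ≈ 2,308.25 → Q = 2,308
Orders per year = D/Q = 14,400 / 2,308 = 6.239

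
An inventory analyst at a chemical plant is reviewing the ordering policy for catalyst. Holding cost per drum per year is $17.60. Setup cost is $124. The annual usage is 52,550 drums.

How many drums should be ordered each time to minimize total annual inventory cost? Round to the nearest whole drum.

Q* = √(2·D·S / H) = √(2·52,550·124 / 17.6) = √740,477.3 ≈ 860.51

861 drums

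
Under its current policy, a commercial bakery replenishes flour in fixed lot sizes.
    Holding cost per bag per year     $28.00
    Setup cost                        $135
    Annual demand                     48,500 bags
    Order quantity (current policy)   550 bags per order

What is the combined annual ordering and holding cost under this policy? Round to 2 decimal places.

Orders/yr = 48,500/550 = 88.182; ordering cost = 88.182 × $135 = $11,904.55
Average inventory = 550/2 = 275; holding cost = 275 × $28 = $7,700.00
Total = $11,904.55 + $7,700.00 = $19,604.55

$19,604.55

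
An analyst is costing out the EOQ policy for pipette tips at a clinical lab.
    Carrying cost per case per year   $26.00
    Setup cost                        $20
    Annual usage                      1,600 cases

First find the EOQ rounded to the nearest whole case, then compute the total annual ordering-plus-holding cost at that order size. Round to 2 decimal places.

2DS/H = 2·1,600·20/26 = 2,461.54
EOQ = √2,461.54 ≈ 49.61 → Q = 50 cases
Ordering: D/Q × S = 1,600/50 × $20 = $640.00
Holding:  Q/2 × H = 50/2 × $26 = $650.00
Total = $640.00 + $650.00 = $1,290.00

$1,290.00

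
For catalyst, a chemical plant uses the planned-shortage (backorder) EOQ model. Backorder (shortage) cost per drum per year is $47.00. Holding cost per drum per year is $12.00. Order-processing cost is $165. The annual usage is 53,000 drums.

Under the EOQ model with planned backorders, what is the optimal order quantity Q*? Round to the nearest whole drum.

Basic EOQ = √(2·53,000·165/12) = 1,207.270
Backorder adjustment √((H+b)/b) = √((12+47)/47) = 1.1204
Q* = 1,207.270 × 1.1204 ≈ 1,352.64

1,353 drums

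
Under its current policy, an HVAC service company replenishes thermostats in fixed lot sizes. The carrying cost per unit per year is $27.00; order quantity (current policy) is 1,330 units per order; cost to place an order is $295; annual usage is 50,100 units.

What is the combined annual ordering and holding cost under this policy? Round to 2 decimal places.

$29,067.41

Annual ordering cost = (D/Q)·S = (50,100/1,330) × 295 = $11,112.41
Annual holding cost  = (Q/2)·H = (1,330/2) × 27 = $17,955.00
Total = $11,112.41 + $17,955.00 = $29,067.41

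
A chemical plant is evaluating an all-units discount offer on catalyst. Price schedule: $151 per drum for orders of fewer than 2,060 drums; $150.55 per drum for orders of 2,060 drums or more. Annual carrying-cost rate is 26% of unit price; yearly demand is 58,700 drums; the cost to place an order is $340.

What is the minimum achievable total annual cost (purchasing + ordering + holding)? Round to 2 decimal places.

$8,887,290.64

H₁ = 26%×$151 = $39.2600;  H₂ = 26%×$150.55 = $39.1430
EOQ₁ = √(2×58,700×340/39.2600) = 1,008.32  (< 2,060, feasible at tier 1)
EOQ₂ = √(2×58,700×340/39.1430) = 1,009.83  (< 2,060 → use Q = 2,060 at tier-2 price)
TC(tier 1 (EOQ₁), Q≈1,008.3) = $8,903,286.64
TC(tier 2, Q≈2,060.0) = $8,887,290.64
Minimum at tier 2: $8,887,290.64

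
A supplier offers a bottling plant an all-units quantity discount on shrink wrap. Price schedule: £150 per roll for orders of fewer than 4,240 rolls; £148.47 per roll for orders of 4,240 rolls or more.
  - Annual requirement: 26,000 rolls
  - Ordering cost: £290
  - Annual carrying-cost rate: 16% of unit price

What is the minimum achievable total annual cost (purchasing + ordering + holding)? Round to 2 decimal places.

H₁ = 16%×£150 = £24.0000;  H₂ = 16%×£148.47 = £23.7552
EOQ₁ = √(2×26,000×290/24.0000) = 792.67  (< 4,240, feasible at tier 1)
EOQ₂ = √(2×26,000×290/23.7552) = 796.75  (< 4,240 → use Q = 4,240 at tier-2 price)
TC(tier 1 (EOQ₁), Q≈792.7) = £3,919,024.20
TC(tier 2, Q≈4,240.0) = £3,912,359.33
Minimum at tier 2: £3,912,359.33

£3,912,359.33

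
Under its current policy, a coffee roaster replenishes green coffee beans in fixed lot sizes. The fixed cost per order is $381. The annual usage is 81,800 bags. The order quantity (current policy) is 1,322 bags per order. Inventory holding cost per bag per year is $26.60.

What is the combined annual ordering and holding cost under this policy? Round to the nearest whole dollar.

$41,157

Ordering: D/Q × S = 81,800/1,322 × $381 = $23,574.74
Holding:  Q/2 × H = 1,322/2 × $26.6 = $17,582.60
Total = $23,574.74 + $17,582.60 = $41,157.34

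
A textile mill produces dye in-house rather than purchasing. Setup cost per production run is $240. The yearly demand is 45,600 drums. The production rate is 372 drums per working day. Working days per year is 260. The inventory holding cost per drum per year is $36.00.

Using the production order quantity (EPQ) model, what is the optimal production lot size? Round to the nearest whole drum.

1,073 drums

d = 45,600/260 = 175.3846 drums/day;  effective holding cost H(1 − d/p) = 36·(1 − 175.3846/372) = 19.02730
Q* = √(2DS / H_eff) = √(2·45,600·240 / 19.02730) ≈ 1,072.54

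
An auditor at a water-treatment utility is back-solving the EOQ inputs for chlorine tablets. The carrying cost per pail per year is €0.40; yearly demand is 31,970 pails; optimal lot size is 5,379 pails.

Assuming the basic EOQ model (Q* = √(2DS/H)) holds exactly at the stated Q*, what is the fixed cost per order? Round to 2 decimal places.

€181.00

Since Q* = (2DS/H)^½, squaring gives Q*²·H = 2DS.
S = Q²H / (2D) = 5,379² × 0.4 / (2 × 31,970) = 181.0049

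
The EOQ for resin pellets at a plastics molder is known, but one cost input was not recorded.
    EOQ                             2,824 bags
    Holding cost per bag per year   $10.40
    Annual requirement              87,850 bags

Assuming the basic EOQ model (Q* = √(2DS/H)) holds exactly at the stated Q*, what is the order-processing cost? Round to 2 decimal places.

$472.05

EOQ relation: Q² = 2DS/H, so rearrange for the unknown.
S = Q²H / (2D) = 2,824² × 10.4 / (2 × 87,850) = 472.0532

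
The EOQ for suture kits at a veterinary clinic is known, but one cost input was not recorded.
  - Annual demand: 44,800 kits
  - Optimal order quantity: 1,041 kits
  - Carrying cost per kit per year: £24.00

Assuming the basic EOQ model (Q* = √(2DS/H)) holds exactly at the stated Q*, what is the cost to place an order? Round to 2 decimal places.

EOQ relation: Q² = 2DS/H, so rearrange for the unknown.
S = Q²H / (2D) = 1,041² × 24 / (2 × 44,800) = 290.2717

£290.27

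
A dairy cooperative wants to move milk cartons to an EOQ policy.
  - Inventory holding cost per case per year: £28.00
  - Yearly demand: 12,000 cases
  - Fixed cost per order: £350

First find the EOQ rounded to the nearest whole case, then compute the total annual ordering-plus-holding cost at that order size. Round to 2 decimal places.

Q* = √(2·D·S / H) = √(2·12,000·350 / 28) = √300,000.0 ≈ 547.72 → Q = 548 cases
Ordering: D/Q × S = 12,000/548 × £350 = £7,664.23
Holding:  Q/2 × H = 548/2 × £28 = £7,672.00
Total = £7,664.23 + £7,672.00 = £15,336.23

£15,336.23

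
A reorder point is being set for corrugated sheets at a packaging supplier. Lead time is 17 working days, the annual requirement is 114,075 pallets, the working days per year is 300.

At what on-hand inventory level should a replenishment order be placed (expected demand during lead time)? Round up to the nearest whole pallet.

Daily demand d = 114,075 / 300 = 380.250 pallets/day
Demand during lead time = 380.250 × 17 = 6,464.25
Reorder point = 6,464.25 → round up

6,465 pallets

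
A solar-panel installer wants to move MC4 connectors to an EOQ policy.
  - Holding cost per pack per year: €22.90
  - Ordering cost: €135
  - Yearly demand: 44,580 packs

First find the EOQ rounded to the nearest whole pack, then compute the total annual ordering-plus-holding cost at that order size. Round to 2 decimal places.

Q* = √(2·D·S / H) = √(2·44,580·135 / 22.9) = √525,615.7 ≈ 724.99 → Q = 725 packs
Ordering: D/Q × S = 44,580/725 × €135 = €8,301.10
Holding:  Q/2 × H = 725/2 × €22.9 = €8,301.25
Total = €8,301.10 + €8,301.25 = €16,602.35

€16,602.35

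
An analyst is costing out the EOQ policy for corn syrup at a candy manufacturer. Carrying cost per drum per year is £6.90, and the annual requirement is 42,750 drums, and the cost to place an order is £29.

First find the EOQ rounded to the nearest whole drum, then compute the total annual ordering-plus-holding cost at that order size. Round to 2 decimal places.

£4,136.25

EOQ = √(2DS/H) = √(2 × 42,750 × 29 / 6.9)
    = √(359,347.83) ≈ 599.46 → Q = 599 drums
Annual ordering cost = (D/Q)·S = (42,750/599) × 29 = £2,069.70
Annual holding cost  = (Q/2)·H = (599/2) × 6.9 = £2,066.55
Total = £2,069.70 + £2,066.55 = £4,136.25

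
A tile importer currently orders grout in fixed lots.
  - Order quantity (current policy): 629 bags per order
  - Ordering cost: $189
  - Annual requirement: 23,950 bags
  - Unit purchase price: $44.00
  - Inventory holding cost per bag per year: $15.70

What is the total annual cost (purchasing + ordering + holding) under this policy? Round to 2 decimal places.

$1,065,934.07

Annual ordering cost = (D/Q)·S = (23,950/629) × 189 = $7,196.42
Annual holding cost  = (Q/2)·H = (629/2) × 15.7 = $4,937.65
Purchase cost = D·C = 23,950 × 44 = $1,053,800.00
Total = $7,196.42 + $4,937.65 + $1,053,800.00 = $1,065,934.07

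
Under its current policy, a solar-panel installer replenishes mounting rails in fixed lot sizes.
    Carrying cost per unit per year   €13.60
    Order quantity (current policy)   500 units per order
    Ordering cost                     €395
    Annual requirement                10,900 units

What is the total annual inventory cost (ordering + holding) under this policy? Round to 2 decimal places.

Ordering: D/Q × S = 10,900/500 × €395 = €8,611.00
Holding:  Q/2 × H = 500/2 × €13.6 = €3,400.00
Total = €8,611.00 + €3,400.00 = €12,011.00

€12,011.00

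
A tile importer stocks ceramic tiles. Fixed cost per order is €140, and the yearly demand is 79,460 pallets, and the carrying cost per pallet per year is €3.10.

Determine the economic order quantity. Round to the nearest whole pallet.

Q* = √(2·D·S / H) = √(2·79,460·140 / 3.1) = √7,177,032.3 ≈ 2,679.00

2,679 pallets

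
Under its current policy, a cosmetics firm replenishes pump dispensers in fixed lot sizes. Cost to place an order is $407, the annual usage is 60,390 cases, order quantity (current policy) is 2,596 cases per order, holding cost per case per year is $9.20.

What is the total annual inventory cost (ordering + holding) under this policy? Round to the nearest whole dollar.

Ordering: D/Q × S = 60,390/2,596 × $407 = $9,467.92
Holding:  Q/2 × H = 2,596/2 × $9.2 = $11,941.60
Total = $9,467.92 + $11,941.60 = $21,409.52

$21,410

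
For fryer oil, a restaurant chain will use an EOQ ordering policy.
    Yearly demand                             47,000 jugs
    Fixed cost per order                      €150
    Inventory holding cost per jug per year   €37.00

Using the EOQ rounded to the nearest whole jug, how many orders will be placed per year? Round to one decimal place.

76.2 orders per year

2DS/H = 2·47,000·150/37 = 381,081.08
EOQ = √381,081.08 ≈ 617.32 → Q = 617
N = D/Q = 47,000/617 ≈ 76.175 orders/yr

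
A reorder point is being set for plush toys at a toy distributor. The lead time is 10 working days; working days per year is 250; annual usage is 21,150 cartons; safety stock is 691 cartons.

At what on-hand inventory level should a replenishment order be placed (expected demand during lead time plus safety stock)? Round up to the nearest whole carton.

Daily demand d = 21,150 / 250 = 84.600 cartons/day
Demand during lead time = 84.600 × 10 = 846.00
Reorder point = 846.00 + 691 = 1,537.00 → round up

1,537 cartons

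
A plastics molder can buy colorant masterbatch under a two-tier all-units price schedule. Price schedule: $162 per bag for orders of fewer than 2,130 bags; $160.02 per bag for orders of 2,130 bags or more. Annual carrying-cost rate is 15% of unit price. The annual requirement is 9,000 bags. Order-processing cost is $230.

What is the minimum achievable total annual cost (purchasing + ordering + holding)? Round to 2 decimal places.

H₁ = 15%×$162 = $24.3000;  H₂ = 15%×$160.02 = $24.0030
EOQ₁ = √(2×9,000×230/24.3000) = 412.76  (< 2,130, feasible at tier 1)
EOQ₂ = √(2×9,000×230/24.0030) = 415.31  (< 2,130 → use Q = 2,130 at tier-2 price)
TC(tier 1 (EOQ₁), Q≈412.8) = $1,468,030.05
TC(tier 2, Q≈2,130.0) = $1,466,715.03
Minimum at tier 2: $1,466,715.03

$1,466,715.03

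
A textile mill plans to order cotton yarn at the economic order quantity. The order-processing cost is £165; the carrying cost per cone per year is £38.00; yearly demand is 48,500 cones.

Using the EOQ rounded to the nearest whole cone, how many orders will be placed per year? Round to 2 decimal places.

EOQ = √(2DS/H) = √(2 × 48,500 × 165 / 38)
    = √(421,184.21) ≈ 648.99 → Q = 649
Orders per year = D/Q = 48,500 / 649 = 74.730

74.73 orders per year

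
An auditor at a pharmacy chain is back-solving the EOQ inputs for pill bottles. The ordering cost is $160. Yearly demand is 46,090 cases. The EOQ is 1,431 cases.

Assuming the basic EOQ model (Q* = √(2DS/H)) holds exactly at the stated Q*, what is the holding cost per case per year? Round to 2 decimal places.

$7.20

Since Q* = (2DS/H)^½, squaring gives Q*²·H = 2DS.
H = 2DS / Q² = 2 × 46,090 × 160 / 1,431² = 7.2024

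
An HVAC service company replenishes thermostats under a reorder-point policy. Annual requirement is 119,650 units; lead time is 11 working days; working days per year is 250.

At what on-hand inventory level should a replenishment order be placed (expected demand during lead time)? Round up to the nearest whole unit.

Daily demand d = 119,650 / 250 = 478.600 units/day
Demand during lead time = 478.600 × 11 = 5,264.60
Reorder point = 5,264.60 → round up

5,265 units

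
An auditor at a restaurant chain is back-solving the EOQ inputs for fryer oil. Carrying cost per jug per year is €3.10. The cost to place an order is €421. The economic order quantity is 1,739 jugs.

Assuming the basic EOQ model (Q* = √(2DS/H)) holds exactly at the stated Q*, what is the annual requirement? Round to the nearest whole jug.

11,134 jugs per year

Since Q* = (2DS/H)^½, squaring gives Q*²·H = 2DS.
D = Q²H / (2S) = 1,739² × 3.1 / (2 × 421) = 11,133.94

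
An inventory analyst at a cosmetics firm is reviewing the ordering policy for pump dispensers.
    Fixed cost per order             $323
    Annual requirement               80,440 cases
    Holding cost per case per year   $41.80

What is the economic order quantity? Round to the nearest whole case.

EOQ = √(2DS/H) = √(2 × 80,440 × 323 / 41.8)
    = √(1,243,163.64) ≈ 1,114.97

1,115 cases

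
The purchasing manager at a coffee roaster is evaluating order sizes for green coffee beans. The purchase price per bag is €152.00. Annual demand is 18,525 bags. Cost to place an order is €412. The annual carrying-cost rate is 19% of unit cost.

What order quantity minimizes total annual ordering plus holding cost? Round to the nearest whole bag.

727 bags

Holding cost per bag per year: H = 19% × €152 = €28.8800
EOQ = √(2DS/H) = √(2 × 18,525 × 412 / 28.88)
    = √(528,552.63) ≈ 727.02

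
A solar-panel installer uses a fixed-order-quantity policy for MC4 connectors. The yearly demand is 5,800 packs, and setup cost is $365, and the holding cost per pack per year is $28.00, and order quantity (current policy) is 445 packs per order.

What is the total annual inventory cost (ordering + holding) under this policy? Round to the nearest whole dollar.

Ordering: D/Q × S = 5,800/445 × $365 = $4,757.30
Holding:  Q/2 × H = 445/2 × $28 = $6,230.00
Total = $4,757.30 + $6,230.00 = $10,987.30

$10,987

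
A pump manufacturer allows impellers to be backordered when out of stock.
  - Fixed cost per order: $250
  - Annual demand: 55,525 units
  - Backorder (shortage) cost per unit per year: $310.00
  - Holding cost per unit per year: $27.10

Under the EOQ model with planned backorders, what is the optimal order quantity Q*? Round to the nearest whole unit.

1,055 units

Q* = √(2DS/H) · √((H + b)/b)
   = √(2 × 55,525 × 250 / 27.1) · √((27.1 + 310) / 310)
   = 1,012.149 × 1.0428 ≈ 1,055.46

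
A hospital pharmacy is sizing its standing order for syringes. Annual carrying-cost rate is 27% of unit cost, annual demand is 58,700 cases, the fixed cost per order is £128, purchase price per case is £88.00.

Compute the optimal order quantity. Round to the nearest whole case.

795 cases

H = i·C = 0.27 × £88 = £23.7600 per case-year
Q* = √(2·D·S / H) = √(2·58,700·128 / 23.76) = √632,457.9 ≈ 795.27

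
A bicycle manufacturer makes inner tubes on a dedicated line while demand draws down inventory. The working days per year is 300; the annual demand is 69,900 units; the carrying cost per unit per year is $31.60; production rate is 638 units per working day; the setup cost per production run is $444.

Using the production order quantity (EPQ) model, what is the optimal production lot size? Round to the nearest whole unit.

d = 69,900/300 = 233.0000 units/day;  effective holding cost H(1 − d/p) = 31.6·(1 − 233.0000/638) = 20.05956
Q* = √(2DS / H_eff) = √(2·69,900·444 / 20.05956) ≈ 1,759.08

1,759 units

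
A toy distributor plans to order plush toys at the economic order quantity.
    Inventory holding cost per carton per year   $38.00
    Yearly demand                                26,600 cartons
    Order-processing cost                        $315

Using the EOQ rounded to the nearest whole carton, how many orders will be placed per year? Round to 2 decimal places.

Optimal lot size Q* = (2 × 26,600 × $315 / $38)^½ ≈ 664.08 → Q = 664
N = D/Q = 26,600/664 ≈ 40.060 orders/yr

40.06 orders per year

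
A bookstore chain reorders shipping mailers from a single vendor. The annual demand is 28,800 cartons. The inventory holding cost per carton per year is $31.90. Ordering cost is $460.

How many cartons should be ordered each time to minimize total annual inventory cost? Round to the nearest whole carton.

911 cartons

2DS/H = 2·28,800·460/31.9 = 830,595.61
EOQ = √830,595.61 ≈ 911.37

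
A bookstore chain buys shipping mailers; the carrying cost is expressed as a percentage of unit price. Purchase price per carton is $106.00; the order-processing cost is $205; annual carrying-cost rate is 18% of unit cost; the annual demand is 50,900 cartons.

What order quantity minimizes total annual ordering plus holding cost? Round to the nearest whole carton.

Carrying cost H = $106 × 18% = $19.0800/carton/yr
Q* = √(2·D·S / H) = √(2·50,900·205 / 19.08) = √1,093,763.1 ≈ 1,045.83

1,046 cartons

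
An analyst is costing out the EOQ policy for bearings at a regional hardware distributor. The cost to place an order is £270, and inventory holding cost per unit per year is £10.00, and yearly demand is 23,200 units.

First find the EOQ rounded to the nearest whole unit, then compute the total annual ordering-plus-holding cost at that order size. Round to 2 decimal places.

Optimal lot size Q* = (2 × 23,200 × £270 / £10)^½ ≈ 1,119.29 → Q = 1,119 units
Ordering: D/Q × S = 23,200/1,119 × £270 = £5,597.86
Holding:  Q/2 × H = 1,119/2 × £10 = £5,595.00
Total = £5,597.86 + £5,595.00 = £11,192.86

£11,192.86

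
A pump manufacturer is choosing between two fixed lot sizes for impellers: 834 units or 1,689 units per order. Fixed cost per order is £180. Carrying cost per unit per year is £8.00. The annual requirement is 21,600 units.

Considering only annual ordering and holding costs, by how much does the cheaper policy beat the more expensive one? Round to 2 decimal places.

£1,060.08

For each Q, cost = (D/Q)·S + (Q/2)·H.
TC(834) = (21,600/834)×180 + (834/2)×8 = £7,997.87
TC(1,689) = (21,600/1,689)×180 + (1,689/2)×8 = £9,057.95
Lots of 834 are cheaper by £1,060.08.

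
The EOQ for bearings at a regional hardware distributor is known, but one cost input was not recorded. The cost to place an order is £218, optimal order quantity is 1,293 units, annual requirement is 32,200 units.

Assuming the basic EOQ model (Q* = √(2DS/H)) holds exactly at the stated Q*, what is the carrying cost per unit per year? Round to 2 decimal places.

Since Q* = (2DS/H)^½, squaring gives Q*²·H = 2DS.
H = 2DS / Q² = 2 × 32,200 × 218 / 1,293² = 8.3974

£8.40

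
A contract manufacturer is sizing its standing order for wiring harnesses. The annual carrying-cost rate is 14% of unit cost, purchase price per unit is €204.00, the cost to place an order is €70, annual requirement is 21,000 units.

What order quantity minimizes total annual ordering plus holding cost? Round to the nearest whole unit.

H = i·C = 0.14 × €204 = €28.5600 per unit-year
Q* = √(2·D·S / H) = √(2·21,000·70 / 28.56) = √102,941.2 ≈ 320.84

321 units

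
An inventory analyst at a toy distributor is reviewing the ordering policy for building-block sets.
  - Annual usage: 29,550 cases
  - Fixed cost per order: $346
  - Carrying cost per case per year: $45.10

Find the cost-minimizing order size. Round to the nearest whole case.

673 cases

Q* = √(2·D·S / H) = √(2·29,550·346 / 45.1) = √453,405.8 ≈ 673.35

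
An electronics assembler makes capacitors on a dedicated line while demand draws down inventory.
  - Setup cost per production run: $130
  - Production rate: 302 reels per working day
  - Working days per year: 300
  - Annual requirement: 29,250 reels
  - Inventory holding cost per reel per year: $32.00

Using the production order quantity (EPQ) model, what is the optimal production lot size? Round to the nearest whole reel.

592 reels

d = 29,250/300 = 97.5000 reels/day;  effective holding cost H(1 − d/p) = 32·(1 − 97.5000/302) = 21.66887
Q* = √(2DS / H_eff) = √(2·29,250·130 / 21.66887) ≈ 592.42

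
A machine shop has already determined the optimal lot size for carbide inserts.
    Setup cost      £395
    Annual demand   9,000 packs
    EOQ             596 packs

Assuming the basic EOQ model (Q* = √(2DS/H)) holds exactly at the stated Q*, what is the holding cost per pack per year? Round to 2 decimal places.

From Q* = √(2DS/H) ⇒ Q*² = 2DS/H.
H = 2DS / Q² = 2 × 9,000 × 395 / 596² = 20.0160

£20.02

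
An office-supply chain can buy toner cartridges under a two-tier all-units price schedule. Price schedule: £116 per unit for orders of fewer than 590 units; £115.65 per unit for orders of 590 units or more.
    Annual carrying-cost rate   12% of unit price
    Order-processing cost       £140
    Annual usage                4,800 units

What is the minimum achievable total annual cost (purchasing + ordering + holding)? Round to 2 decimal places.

H₁ = 12%×£116 = £13.9200;  H₂ = 12%×£115.65 = £13.8780
EOQ₁ = √(2×4,800×140/13.9200) = 310.73  (< 590, feasible at tier 1)
EOQ₂ = √(2×4,800×140/13.8780) = 311.20  (< 590 → use Q = 590 at tier-2 price)
TC(tier 1 (EOQ₁), Q≈310.7) = £561,125.33
TC(tier 2, Q≈590.0) = £560,352.99
Minimum at tier 2: £560,352.99

£560,352.99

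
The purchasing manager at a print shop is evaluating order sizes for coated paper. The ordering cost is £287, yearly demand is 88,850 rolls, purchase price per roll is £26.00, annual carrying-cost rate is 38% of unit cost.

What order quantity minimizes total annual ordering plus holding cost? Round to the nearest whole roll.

Carrying cost H = £26 × 38% = £9.8800/roll/yr
EOQ = √(2DS/H) = √(2 × 88,850 × 287 / 9.88)
    = √(5,161,933.20) ≈ 2,271.99

2,272 rolls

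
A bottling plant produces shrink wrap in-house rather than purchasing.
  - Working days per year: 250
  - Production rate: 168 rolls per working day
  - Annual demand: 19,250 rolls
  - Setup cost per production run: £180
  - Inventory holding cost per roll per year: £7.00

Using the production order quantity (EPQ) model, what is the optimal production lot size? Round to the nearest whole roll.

d = 19,250/250 = 77.0000 rolls/day;  effective holding cost H(1 − d/p) = 7·(1 − 77.0000/168) = 3.79167
Q* = √(2DS / H_eff) = √(2·19,250·180 / 3.79167) ≈ 1,351.92

1,352 rolls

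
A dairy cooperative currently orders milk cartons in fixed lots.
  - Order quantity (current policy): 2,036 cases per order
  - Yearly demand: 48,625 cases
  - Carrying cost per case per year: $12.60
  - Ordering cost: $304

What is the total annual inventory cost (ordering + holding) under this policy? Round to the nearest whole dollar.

$20,087

Orders/yr = 48,625/2,036 = 23.883; ordering cost = 23.883 × $304 = $7,260.31
Average inventory = 2,036/2 = 1018; holding cost = 1018 × $12.6 = $12,826.80
Total = $7,260.31 + $12,826.80 = $20,087.11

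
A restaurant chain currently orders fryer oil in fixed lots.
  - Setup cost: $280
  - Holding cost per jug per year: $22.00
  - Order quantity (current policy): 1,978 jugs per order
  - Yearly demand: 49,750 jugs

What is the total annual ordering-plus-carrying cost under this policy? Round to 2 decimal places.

$28,800.47

Annual ordering cost = (D/Q)·S = (49,750/1,978) × 280 = $7,042.47
Annual holding cost  = (Q/2)·H = (1,978/2) × 22 = $21,758.00
Total = $7,042.47 + $21,758.00 = $28,800.47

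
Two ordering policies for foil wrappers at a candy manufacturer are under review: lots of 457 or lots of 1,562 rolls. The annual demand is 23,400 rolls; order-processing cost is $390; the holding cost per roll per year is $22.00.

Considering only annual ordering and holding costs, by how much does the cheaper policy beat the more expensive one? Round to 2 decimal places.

$1,971.86

TC(Q) = (D/Q)S + (Q/2)H
TC(457) = (23,400/457)×390 + (457/2)×22 = $24,996.37
TC(1,562) = (23,400/1,562)×390 + (1,562/2)×22 = $23,024.51
|ΔTC| = |$24,996.37 − $23,024.51| = $1,971.86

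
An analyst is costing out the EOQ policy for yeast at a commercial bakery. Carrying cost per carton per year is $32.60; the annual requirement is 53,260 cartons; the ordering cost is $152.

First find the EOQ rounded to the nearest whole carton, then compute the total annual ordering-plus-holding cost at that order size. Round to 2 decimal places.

Q* = √(2·D·S / H) = √(2·53,260·152 / 32.6) = √496,657.7 ≈ 704.74 → Q = 705 cartons
Orders/yr = 53,260/705 = 75.546; ordering cost = 75.546 × $152 = $11,483.01
Average inventory = 705/2 = 352.5; holding cost = 352.5 × $32.6 = $11,491.50
Total = $11,483.01 + $11,491.50 = $22,974.51

$22,974.51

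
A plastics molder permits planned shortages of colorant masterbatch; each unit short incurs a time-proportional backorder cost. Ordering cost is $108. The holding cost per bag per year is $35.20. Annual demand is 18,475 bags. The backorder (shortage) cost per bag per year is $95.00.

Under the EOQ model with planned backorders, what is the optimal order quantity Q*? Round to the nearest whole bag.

Q* = √(2DS/H) · √((H + b)/b)
   = √(2 × 18,475 × 108 / 35.2) · √((35.2 + 95) / 95)
   = 336.704 × 1.1707 ≈ 394.18

394 bags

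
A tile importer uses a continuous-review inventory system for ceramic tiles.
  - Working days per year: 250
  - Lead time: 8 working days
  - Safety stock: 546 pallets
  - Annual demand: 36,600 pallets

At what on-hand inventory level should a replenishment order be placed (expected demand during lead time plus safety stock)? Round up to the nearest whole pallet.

Daily demand d = 36,600 / 250 = 146.400 pallets/day
Demand during lead time = 146.400 × 8 = 1,171.20
Reorder point = 1,171.20 + 546 = 1,717.20 → round up

1,718 pallets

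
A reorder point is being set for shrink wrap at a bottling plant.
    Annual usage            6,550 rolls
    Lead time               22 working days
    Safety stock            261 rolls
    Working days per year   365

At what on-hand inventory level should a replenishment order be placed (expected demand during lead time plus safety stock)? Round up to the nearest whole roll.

656 rolls

Daily demand d = 6,550 / 365 = 17.945 rolls/day
Demand during lead time = 17.945 × 22 = 394.79
Reorder point = 394.79 + 261 = 655.79 → round up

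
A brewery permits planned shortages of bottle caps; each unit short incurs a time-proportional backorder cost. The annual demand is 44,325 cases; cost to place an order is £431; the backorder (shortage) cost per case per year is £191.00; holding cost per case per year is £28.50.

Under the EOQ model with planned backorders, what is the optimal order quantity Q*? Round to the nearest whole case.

1,241 cases

Q* = √(2DS/H) · √((H + b)/b)
   = √(2 × 44,325 × 431 / 28.5) · √((28.5 + 191) / 191)
   = 1,157.859 × 1.0720 ≈ 1,241.24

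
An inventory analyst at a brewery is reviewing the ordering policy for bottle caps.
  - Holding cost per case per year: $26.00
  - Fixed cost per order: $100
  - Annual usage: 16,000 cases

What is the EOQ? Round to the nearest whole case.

351 cases

Q* = √(2·D·S / H) = √(2·16,000·100 / 26) = √123,076.9 ≈ 350.82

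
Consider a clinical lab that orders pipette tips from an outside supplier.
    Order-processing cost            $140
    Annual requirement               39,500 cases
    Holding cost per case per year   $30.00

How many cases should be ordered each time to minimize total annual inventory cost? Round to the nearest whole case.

2DS/H = 2·39,500·140/30 = 368,666.67
EOQ = √368,666.67 ≈ 607.18

607 cases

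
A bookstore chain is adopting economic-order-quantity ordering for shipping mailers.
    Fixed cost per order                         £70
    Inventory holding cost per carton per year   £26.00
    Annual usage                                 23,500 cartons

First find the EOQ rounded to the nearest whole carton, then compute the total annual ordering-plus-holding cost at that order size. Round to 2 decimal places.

Optimal lot size Q* = (2 × 23,500 × £70 / £26)^½ ≈ 355.72 → Q = 356 cartons
Ordering: D/Q × S = 23,500/356 × £70 = £4,620.79
Holding:  Q/2 × H = 356/2 × £26 = £4,628.00
Total = £4,620.79 + £4,628.00 = £9,248.79

£9,248.79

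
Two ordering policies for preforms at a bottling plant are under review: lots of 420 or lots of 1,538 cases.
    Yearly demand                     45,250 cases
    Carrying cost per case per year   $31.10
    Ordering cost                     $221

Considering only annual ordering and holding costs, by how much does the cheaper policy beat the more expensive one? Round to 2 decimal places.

$76.89

Annual cost at Q: ordering D·S/Q plus holding Q·H/2.
TC(420) = (45,250/420)×221 + (420/2)×31.1 = $30,341.12
TC(1,538) = (45,250/1,538)×221 + (1,538/2)×31.1 = $30,418.01
Cheaper: Q = 420.  Difference = $76.89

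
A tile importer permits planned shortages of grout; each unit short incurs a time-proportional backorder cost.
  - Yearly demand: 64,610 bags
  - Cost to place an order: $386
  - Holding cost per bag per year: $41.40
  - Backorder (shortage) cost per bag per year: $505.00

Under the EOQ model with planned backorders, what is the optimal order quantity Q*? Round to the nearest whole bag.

Q* = √(2DS/H) · √((H + b)/b)
   = √(2 × 64,610 × 386 / 41.4) · √((41.4 + 505) / 505)
   = 1,097.636 × 1.0402 ≈ 1,141.74

1,142 bags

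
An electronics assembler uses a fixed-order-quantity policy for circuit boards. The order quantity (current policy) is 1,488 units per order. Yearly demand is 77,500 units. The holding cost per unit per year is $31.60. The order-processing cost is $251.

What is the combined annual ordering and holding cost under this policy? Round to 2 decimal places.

$36,583.32

Annual ordering cost = (D/Q)·S = (77,500/1,488) × 251 = $13,072.92
Annual holding cost  = (Q/2)·H = (1,488/2) × 31.6 = $23,510.40
Total = $13,072.92 + $23,510.40 = $36,583.32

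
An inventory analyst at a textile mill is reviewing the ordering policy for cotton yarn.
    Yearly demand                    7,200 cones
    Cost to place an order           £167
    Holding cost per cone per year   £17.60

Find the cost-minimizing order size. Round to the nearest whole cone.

370 cones

Q* = √(2·D·S / H) = √(2·7,200·167 / 17.6) = √136,636.4 ≈ 369.64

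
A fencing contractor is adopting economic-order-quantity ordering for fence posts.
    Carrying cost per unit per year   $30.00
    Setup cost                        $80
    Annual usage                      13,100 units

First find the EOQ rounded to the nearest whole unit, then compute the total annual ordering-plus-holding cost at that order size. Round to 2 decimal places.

2DS/H = 2·13,100·80/30 = 69,866.67
EOQ = √69,866.67 ≈ 264.32 → Q = 264 units
Ordering: D/Q × S = 13,100/264 × $80 = $3,969.70
Holding:  Q/2 × H = 264/2 × $30 = $3,960.00
Total = $3,969.70 + $3,960.00 = $7,929.70

$7,929.70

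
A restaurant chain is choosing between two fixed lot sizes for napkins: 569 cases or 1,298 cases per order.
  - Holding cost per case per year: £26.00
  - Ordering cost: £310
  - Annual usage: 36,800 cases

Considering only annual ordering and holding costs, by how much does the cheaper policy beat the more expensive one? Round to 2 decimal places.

£1,783.30

For each Q, cost = (D/Q)·S + (Q/2)·H.
TC(569) = (36,800/569)×310 + (569/2)×26 = £27,446.21
TC(1,298) = (36,800/1,298)×310 + (1,298/2)×26 = £25,662.91
Lots of 1,298 are cheaper by £1,783.30.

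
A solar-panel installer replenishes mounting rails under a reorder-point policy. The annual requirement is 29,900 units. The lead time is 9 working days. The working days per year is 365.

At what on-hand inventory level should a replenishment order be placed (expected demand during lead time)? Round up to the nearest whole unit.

Daily demand d = 29,900 / 365 = 81.918 units/day
Demand during lead time = 81.918 × 9 = 737.26
Reorder point = 737.26 → round up

738 units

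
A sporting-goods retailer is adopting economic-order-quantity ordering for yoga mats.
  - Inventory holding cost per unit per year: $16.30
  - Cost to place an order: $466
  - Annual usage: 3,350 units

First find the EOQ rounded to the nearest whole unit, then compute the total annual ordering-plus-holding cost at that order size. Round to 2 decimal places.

EOQ = √(2DS/H) = √(2 × 3,350 × 466 / 16.3)
    = √(191,546.01) ≈ 437.66 → Q = 438 units
Annual ordering cost = (D/Q)·S = (3,350/438) × 466 = $3,564.16
Annual holding cost  = (Q/2)·H = (438/2) × 16.3 = $3,569.70
Total = $3,564.16 + $3,569.70 = $7,133.86

$7,133.86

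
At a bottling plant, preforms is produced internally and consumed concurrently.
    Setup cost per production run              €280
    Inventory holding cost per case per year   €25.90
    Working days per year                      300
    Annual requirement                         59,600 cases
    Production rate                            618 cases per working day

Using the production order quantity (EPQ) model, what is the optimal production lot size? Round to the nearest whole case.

1,378 cases

d = 59,600/300 = 198.6667 cases/day;  effective holding cost H(1 − d/p) = 25.9·(1 − 198.6667/618) = 17.57400
Q* = √(2DS / H_eff) = √(2·59,600·280 / 17.57400) ≈ 1,378.10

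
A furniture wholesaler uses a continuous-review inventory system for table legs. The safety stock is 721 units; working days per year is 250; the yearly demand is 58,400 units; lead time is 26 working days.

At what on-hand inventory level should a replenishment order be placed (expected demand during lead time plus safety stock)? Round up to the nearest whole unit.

6,795 units

Daily demand d = 58,400 / 250 = 233.600 units/day
Demand during lead time = 233.600 × 26 = 6,073.60
Reorder point = 6,073.60 + 721 = 6,794.60 → round up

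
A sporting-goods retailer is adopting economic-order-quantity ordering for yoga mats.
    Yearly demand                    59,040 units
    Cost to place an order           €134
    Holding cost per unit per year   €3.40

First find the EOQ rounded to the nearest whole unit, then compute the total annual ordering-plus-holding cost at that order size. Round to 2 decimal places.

€7,334.66

2DS/H = 2·59,040·134/3.4 = 4,653,741.18
EOQ = √4,653,741.18 ≈ 2,157.25 → Q = 2,157 units
Ordering: D/Q × S = 59,040/2,157 × €134 = €3,667.76
Holding:  Q/2 × H = 2,157/2 × €3.4 = €3,666.90
Total = €3,667.76 + €3,666.90 = €7,334.66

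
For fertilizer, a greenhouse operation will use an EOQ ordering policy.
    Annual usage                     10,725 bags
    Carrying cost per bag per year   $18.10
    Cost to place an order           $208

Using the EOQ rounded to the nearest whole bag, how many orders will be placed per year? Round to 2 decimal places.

21.62 orders per year

Optimal lot size Q* = (2 × 10,725 × $208 / $18.1)^½ ≈ 496.48 → Q = 496
N = D/Q = 10,725/496 ≈ 21.623 orders/yr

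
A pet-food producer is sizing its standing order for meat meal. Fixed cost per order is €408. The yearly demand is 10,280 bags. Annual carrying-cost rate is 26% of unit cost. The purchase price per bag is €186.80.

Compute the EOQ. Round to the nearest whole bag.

Holding cost per bag per year: H = 26% × €186.8 = €48.5680
EOQ = √(2DS/H) = √(2 × 10,280 × 408 / 48.568)
    = √(172,716.19) ≈ 415.59

416 bags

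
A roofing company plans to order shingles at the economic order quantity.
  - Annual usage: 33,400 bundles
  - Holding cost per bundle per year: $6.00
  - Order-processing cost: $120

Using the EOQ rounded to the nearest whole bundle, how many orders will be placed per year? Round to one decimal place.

Q* = √(2·D·S / H) = √(2·33,400·120 / 6) = √1,336,000.0 ≈ 1,155.85 → Q = 1,156
Orders per year = D/Q = 33,400 / 1,156 = 28.893

28.9 orders per year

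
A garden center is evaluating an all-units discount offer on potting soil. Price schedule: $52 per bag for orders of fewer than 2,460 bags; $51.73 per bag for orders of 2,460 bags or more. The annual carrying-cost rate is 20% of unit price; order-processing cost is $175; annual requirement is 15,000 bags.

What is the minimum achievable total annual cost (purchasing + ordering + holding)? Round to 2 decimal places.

$787,389.18

H₁ = 20%×$52 = $10.4000;  H₂ = 20%×$51.73 = $10.3460
EOQ₁ = √(2×15,000×175/10.4000) = 710.50  (< 2,460, feasible at tier 1)
EOQ₂ = √(2×15,000×175/10.3460) = 712.35  (< 2,460 → use Q = 2,460 at tier-2 price)
TC(tier 1 (EOQ₁), Q≈710.5) = $787,389.18
TC(tier 2, Q≈2,460.0) = $789,742.65
Minimum at tier 1 (EOQ₁): $787,389.18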